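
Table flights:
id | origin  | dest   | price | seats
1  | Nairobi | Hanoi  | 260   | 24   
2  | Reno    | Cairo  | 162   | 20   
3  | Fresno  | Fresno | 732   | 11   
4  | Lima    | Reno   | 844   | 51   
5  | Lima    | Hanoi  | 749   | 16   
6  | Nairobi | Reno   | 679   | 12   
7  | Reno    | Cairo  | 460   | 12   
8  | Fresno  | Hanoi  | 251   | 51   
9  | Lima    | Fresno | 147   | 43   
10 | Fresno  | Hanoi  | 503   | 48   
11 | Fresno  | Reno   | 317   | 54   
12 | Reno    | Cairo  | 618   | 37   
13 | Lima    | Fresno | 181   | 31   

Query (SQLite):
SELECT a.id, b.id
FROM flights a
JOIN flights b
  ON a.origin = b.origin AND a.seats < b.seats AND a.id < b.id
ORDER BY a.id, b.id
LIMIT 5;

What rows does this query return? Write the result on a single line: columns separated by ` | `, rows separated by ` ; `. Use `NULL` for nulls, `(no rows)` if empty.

Pairs (a,b) with same origin, a.seats < b.seats, a.id < b.id.
origin groups: Fresno:{3,8,10,11} Lima:{4,5,9,13} Nairobi:{1,6} Reno:{2,7,12}
Ordered by (a.id, b.id); first 5.

2 | 12 ; 3 | 8 ; 3 | 10 ; 3 | 11 ; 5 | 9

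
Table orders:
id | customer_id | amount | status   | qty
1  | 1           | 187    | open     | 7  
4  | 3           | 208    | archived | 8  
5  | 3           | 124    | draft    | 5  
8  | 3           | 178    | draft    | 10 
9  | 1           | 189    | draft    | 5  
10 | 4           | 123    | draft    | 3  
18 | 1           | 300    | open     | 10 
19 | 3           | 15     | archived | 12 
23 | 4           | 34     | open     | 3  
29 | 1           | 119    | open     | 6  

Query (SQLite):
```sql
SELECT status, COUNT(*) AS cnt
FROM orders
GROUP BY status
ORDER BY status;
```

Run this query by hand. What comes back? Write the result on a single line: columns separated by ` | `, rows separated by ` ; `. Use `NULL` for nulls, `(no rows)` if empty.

Partition orders by status; compute COUNT(*) within each group.
  archived: ids {4, 19} → COUNT(*)=2
  draft: ids {5, 8, 9, 10} → COUNT(*)=4
  open: ids {1, 18, 23, 29} → COUNT(*)=4

archived | 2 ; draft | 4 ; open | 4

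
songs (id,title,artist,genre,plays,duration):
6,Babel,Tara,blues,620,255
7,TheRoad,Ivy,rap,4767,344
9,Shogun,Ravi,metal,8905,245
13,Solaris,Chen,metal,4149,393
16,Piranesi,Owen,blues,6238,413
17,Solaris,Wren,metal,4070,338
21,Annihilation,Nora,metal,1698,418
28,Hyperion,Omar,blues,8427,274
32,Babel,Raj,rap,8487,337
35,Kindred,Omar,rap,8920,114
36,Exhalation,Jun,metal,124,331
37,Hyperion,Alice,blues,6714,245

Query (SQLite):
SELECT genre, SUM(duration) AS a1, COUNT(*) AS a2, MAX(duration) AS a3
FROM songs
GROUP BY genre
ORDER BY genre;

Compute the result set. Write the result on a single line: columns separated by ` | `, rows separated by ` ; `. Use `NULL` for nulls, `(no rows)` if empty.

blues | 1187 | 4 | 413 ; metal | 1725 | 5 | 418 ; rap | 795 | 3 | 344

Group songs by genre.
Per group compute: SUM(duration), COUNT(*), MAX(duration).
  blues: ids {6, 16, 28, 37} → SUM(duration)=1187, COUNT(*)=4, MAX(duration)=413
  metal: ids {9, 13, 17, 21, 36} → SUM(duration)=1725, COUNT(*)=5, MAX(duration)=418
  rap: ids {7, 32, 35} → SUM(duration)=795, COUNT(*)=3, MAX(duration)=344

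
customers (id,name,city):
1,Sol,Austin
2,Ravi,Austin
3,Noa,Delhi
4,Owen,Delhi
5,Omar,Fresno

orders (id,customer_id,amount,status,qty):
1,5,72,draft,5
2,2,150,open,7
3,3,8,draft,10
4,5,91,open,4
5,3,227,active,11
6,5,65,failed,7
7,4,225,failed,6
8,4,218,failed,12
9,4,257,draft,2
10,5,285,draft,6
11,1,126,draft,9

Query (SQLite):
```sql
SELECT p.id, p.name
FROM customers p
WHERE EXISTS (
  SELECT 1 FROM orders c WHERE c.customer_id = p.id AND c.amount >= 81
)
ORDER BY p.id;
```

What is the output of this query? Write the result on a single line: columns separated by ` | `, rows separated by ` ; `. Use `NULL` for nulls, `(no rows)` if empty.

For each customers row, check whether any orders with matching customer_id has amount >= 81.
Keep rows where that is true.

1 | Sol ; 2 | Ravi ; 3 | Noa ; 4 | Owen ; 5 | Omar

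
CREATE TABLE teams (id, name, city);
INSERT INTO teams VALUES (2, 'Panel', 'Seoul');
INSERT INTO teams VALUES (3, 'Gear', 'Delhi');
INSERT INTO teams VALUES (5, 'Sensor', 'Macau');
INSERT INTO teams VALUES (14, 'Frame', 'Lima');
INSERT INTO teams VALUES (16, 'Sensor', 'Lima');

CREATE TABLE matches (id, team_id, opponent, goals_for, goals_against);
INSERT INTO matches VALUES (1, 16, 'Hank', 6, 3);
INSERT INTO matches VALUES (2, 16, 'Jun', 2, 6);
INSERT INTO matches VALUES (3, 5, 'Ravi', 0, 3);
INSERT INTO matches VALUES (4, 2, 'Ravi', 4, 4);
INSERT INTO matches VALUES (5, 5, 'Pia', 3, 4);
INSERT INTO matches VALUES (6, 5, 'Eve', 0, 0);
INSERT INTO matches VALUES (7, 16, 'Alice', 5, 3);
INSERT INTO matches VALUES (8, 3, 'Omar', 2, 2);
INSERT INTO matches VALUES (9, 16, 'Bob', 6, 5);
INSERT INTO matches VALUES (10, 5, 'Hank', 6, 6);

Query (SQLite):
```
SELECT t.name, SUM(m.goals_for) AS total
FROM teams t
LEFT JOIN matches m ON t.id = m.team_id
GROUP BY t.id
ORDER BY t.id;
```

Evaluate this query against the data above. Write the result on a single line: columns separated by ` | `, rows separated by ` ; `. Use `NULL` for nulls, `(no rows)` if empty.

LEFT JOIN keeps every teams row; unmatched ones get NULL for matches columns.
Group by teams.id and compute SUM(m.goals_for). SUM over an all-NULL group is NULL.
  2: ids {4} → SUM(m.goals_for)=4
  3: ids {8} → SUM(m.goals_for)=2
  5: ids {3, 5, 6, 10} → SUM(m.goals_for)=9
  14: ids {—} → SUM(m.goals_for)=NULL
  16: ids {1, 2, 7, 9} → SUM(m.goals_for)=19

Panel | 4 ; Gear | 2 ; Sensor | 9 ; Frame | NULL ; Sensor | 19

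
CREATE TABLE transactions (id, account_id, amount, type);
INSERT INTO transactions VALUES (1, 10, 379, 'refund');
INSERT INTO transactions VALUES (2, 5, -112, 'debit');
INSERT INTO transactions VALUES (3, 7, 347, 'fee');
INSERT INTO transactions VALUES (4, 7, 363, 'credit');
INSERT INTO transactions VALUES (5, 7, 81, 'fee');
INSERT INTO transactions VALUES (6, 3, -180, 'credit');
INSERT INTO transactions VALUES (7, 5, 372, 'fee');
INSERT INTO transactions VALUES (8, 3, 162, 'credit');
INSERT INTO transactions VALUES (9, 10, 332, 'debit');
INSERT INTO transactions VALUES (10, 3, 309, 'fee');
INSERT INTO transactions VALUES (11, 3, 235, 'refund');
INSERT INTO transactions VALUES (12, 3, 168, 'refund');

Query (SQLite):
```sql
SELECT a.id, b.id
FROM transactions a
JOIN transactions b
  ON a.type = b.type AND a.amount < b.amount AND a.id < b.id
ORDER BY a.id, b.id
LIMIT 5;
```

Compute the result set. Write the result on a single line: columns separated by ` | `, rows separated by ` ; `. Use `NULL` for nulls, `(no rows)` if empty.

2 | 9 ; 3 | 7 ; 5 | 7 ; 5 | 10 ; 6 | 8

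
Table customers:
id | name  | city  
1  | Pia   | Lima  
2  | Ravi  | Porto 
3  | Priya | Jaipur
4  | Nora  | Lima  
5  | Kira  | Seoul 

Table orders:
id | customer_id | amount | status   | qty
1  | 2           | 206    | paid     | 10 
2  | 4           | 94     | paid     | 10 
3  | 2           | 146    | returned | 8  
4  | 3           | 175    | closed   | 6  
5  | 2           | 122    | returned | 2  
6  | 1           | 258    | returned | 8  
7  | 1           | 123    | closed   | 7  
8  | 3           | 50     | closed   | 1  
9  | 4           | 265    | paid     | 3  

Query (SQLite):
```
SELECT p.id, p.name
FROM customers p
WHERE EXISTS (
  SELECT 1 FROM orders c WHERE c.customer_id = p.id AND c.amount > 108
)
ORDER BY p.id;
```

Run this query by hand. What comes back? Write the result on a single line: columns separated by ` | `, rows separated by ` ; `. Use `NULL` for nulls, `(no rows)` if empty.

For each customers row, check whether any orders with matching customer_id has amount > 108.
Keep rows where that is true.

1 | Pia ; 2 | Ravi ; 3 | Priya ; 4 | Nora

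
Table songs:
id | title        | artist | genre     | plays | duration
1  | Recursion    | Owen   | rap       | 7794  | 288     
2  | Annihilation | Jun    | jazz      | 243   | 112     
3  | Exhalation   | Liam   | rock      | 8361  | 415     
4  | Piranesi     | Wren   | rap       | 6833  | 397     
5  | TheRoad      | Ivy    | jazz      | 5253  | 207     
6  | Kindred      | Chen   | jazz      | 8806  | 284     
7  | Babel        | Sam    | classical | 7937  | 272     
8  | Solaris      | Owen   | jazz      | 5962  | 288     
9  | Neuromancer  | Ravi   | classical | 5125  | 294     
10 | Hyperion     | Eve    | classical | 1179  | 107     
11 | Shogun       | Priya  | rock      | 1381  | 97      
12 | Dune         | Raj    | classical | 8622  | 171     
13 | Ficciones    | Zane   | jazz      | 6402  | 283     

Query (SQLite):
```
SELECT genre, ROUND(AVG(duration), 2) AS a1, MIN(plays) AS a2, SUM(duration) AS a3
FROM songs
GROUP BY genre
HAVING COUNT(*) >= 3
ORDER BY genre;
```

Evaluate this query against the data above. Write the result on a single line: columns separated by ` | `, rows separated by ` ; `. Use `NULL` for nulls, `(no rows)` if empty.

Group songs by genre.
Per group compute: ROUND(AVG(duration), 2), MIN(plays), SUM(duration).
HAVING: drop groups with fewer than 3 rows.
  classical: ids {7, 9, 10, 12} → ROUND(AVG(duration), 2)=211, MIN(plays)=1179, SUM(duration)=844
  jazz: ids {2, 5, 6, 8, 13} → ROUND(AVG(duration), 2)=234.8, MIN(plays)=243, SUM(duration)=1174
  rap: ids {1, 4} → ROUND(AVG(duration), 2)=342.5, MIN(plays)=6833, SUM(duration)=685
  rock: ids {3, 11} → ROUND(AVG(duration), 2)=256, MIN(plays)=1381, SUM(duration)=512

classical | 211 | 1179 | 844 ; jazz | 234.8 | 243 | 1174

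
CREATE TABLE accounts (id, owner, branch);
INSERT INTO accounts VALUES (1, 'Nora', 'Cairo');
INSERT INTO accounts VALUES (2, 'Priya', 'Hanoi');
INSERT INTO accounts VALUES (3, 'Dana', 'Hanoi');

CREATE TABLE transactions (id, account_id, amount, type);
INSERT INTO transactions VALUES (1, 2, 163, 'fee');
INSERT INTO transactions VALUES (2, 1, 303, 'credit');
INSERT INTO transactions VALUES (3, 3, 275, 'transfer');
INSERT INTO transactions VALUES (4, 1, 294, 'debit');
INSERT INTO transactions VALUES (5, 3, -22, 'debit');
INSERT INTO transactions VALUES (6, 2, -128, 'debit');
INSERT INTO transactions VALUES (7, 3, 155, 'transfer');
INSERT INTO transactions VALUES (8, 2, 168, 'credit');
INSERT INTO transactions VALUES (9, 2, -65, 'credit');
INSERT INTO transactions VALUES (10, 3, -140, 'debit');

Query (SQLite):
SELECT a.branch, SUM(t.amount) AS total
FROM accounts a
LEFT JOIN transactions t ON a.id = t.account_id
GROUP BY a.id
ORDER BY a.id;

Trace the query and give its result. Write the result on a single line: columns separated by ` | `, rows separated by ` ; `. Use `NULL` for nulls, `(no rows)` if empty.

Cairo | 597 ; Hanoi | 138 ; Hanoi | 268

LEFT JOIN keeps every accounts row; unmatched ones get NULL for transactions columns.
Group by accounts.id and compute SUM(t.amount). SUM over an all-NULL group is NULL.
  1: ids {2, 4} → SUM(t.amount)=597
  2: ids {1, 6, 8, 9} → SUM(t.amount)=138
  3: ids {3, 5, 7, 10} → SUM(t.amount)=268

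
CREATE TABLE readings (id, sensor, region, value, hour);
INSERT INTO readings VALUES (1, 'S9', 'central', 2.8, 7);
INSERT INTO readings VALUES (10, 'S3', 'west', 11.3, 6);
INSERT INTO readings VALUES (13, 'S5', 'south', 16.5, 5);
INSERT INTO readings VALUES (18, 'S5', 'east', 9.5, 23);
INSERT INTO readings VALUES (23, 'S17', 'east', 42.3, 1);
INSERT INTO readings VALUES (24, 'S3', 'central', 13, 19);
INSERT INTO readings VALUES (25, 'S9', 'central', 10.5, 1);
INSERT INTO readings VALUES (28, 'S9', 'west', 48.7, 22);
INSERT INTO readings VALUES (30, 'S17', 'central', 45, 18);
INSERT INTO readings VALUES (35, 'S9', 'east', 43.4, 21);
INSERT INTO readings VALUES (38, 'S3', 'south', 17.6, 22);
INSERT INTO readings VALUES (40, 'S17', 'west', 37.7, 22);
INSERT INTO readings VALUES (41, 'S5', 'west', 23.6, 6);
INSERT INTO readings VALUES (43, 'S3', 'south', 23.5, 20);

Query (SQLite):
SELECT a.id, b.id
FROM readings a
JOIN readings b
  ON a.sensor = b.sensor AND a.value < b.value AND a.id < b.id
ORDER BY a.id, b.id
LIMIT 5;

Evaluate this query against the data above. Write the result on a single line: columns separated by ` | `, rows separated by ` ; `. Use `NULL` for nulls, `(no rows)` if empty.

Pairs (a,b) with same sensor, a.value < b.value, a.id < b.id.
sensor groups: S17:{23,30,40} S3:{10,24,38,43} S5:{13,18,41} S9:{1,25,28,35}
Ordered by (a.id, b.id); first 5.

1 | 25 ; 1 | 28 ; 1 | 35 ; 10 | 24 ; 10 | 38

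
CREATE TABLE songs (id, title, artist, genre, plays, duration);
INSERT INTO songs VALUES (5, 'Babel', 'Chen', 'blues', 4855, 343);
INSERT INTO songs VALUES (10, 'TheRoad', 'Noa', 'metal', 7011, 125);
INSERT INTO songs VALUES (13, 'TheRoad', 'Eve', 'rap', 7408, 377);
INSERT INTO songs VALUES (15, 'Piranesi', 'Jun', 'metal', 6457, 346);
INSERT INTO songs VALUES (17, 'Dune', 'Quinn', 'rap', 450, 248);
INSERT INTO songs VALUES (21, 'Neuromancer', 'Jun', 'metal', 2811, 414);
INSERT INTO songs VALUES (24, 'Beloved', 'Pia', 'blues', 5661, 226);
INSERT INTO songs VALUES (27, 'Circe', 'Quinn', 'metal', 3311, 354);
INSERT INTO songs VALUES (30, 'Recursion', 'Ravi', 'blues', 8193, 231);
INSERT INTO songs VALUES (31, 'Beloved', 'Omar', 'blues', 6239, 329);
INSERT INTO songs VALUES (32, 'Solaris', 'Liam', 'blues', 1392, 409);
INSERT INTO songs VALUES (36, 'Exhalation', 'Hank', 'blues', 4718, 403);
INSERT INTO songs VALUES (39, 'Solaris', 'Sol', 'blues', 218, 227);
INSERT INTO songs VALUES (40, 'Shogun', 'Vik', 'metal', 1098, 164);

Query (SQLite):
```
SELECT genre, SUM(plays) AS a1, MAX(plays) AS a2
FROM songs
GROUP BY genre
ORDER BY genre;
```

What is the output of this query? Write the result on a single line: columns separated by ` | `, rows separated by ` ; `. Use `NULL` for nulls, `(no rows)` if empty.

blues | 31276 | 8193 ; metal | 20688 | 7011 ; rap | 7858 | 7408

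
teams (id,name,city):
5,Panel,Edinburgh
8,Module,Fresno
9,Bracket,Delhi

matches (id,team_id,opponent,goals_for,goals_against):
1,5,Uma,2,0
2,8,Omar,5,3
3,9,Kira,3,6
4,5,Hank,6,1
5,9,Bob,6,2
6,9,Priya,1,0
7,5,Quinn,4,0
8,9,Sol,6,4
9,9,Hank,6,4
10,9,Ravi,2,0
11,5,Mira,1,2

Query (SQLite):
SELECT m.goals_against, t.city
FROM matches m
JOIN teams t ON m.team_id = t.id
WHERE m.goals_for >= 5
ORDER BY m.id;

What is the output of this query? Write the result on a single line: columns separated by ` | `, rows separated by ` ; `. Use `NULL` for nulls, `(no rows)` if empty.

3 | Fresno ; 1 | Edinburgh ; 2 | Delhi ; 4 | Delhi ; 4 | Delhi

Each matches row matches the teams row where team_id = teams.id.
Then keep rows with m.goals_for >= 5.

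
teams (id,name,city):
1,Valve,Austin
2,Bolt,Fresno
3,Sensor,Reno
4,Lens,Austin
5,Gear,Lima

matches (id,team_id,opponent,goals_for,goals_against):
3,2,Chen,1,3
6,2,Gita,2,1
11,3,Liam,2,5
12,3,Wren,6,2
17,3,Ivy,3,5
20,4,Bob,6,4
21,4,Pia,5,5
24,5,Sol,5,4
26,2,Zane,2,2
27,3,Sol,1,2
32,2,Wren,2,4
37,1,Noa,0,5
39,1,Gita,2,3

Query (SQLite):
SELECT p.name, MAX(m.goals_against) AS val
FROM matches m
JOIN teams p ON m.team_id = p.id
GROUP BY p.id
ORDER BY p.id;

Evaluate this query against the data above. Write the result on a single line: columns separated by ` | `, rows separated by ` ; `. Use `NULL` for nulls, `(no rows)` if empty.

Valve | 5 ; Bolt | 4 ; Sensor | 5 ; Lens | 5 ; Gear | 4

Join each matches row to its teams via team_id.
Group joined rows by teams.id; compute MAX(m.goals_against) per group.
  1: ids {37, 39} → MAX(m.goals_against)=5
  2: ids {3, 6, 26, 32} → MAX(m.goals_against)=4
  3: ids {11, 12, 17, 27} → MAX(m.goals_against)=5
  4: ids {20, 21} → MAX(m.goals_against)=5
  5: ids {24} → MAX(m.goals_against)=4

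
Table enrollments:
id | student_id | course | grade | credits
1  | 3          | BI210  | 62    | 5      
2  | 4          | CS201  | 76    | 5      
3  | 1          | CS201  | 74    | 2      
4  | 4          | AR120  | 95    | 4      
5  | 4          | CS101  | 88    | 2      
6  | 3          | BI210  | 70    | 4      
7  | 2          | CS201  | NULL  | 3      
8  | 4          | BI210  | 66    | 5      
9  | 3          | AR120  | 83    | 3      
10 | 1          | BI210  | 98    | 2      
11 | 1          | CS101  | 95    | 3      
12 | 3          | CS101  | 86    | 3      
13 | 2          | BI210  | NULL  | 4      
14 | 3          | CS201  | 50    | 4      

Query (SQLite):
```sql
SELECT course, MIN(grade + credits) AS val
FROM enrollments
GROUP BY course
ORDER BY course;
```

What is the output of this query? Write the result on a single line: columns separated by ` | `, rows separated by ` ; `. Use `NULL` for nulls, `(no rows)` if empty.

AR120 | 86 ; BI210 | 67 ; CS101 | 89 ; CS201 | 54

For each row compute grade + credits.
Group by course; take MIN of the expression per group.
  AR120: ids {4, 9} → MIN(grade + credits)=86
  BI210: ids {1, 6, 8, 10, 13} → MIN(grade + credits)=67
  CS101: ids {5, 11, 12} → MIN(grade + credits)=89
  CS201: ids {2, 3, 7, 14} → MIN(grade + credits)=54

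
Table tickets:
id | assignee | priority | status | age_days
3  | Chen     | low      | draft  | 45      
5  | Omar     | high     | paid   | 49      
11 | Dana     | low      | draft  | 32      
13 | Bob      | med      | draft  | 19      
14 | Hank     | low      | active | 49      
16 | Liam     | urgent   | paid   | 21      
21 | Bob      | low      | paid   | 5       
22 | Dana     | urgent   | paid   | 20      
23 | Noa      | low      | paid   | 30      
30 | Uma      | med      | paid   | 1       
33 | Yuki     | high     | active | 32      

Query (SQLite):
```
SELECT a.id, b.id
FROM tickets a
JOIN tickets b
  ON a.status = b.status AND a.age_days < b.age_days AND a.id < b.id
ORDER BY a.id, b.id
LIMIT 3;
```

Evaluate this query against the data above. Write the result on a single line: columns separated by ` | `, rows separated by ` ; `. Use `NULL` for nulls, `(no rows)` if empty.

16 | 23 ; 21 | 22 ; 21 | 23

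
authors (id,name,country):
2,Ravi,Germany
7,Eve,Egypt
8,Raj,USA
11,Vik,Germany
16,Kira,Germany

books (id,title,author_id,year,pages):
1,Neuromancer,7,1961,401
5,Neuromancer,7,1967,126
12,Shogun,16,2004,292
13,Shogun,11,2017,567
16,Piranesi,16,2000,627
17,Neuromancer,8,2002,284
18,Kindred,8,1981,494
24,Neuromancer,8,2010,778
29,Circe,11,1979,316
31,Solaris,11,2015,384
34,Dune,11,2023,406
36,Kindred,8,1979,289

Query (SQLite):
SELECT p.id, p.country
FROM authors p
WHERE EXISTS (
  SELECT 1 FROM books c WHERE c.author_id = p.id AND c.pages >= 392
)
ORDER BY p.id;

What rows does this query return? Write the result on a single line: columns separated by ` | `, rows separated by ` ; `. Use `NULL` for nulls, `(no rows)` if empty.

For each authors row, check whether any books with matching author_id has pages >= 392.
Keep rows where that is true.

7 | Egypt ; 8 | USA ; 11 | Germany ; 16 | Germany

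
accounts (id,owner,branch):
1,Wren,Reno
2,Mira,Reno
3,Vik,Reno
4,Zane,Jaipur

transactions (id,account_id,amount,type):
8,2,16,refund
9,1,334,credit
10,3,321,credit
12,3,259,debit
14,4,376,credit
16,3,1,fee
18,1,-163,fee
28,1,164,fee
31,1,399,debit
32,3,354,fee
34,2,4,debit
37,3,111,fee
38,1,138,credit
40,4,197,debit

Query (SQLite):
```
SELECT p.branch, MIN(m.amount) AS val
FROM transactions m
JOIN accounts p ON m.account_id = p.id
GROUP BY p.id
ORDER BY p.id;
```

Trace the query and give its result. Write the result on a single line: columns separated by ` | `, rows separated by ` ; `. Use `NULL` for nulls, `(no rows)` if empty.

Reno | -163 ; Reno | 4 ; Reno | 1 ; Jaipur | 197

Join each transactions row to its accounts via account_id.
Group joined rows by accounts.id; compute MIN(m.amount) per group.
  1: ids {9, 18, 28, 31, 38} → MIN(m.amount)=-163
  2: ids {8, 34} → MIN(m.amount)=4
  3: ids {10, 12, 16, 32, 37} → MIN(m.amount)=1
  4: ids {14, 40} → MIN(m.amount)=197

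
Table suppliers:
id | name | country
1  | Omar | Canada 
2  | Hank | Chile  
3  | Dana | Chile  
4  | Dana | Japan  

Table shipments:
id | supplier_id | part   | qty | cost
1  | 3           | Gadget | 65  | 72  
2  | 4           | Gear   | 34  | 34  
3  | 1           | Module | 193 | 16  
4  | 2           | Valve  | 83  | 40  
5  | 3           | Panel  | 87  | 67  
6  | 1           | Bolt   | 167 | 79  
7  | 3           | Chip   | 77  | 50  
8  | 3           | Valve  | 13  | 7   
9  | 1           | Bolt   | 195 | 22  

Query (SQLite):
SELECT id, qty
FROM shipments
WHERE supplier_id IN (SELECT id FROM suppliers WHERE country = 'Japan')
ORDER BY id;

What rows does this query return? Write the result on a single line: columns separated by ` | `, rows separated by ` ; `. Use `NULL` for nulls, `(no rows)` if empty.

2 | 34

Inner query: suppliers.id where country = 'Japan'.
Outer: keep shipments rows whose supplier_id is in that set.
Inner query → {4}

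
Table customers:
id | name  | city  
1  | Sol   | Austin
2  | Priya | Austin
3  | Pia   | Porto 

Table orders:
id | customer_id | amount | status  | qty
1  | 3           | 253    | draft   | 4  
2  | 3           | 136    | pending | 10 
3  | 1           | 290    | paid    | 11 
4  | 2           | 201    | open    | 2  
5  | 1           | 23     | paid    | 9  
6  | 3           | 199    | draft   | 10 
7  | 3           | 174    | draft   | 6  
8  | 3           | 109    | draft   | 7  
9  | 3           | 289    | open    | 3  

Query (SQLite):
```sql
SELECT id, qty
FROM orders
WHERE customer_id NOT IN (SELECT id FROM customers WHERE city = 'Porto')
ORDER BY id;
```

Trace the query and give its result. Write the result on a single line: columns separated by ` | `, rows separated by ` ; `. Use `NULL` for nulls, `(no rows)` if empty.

3 | 11 ; 4 | 2 ; 5 | 9

Inner query: customers.id where city = 'Porto'.
Outer: keep orders rows whose customer_id is not in that set.
Inner query → {3}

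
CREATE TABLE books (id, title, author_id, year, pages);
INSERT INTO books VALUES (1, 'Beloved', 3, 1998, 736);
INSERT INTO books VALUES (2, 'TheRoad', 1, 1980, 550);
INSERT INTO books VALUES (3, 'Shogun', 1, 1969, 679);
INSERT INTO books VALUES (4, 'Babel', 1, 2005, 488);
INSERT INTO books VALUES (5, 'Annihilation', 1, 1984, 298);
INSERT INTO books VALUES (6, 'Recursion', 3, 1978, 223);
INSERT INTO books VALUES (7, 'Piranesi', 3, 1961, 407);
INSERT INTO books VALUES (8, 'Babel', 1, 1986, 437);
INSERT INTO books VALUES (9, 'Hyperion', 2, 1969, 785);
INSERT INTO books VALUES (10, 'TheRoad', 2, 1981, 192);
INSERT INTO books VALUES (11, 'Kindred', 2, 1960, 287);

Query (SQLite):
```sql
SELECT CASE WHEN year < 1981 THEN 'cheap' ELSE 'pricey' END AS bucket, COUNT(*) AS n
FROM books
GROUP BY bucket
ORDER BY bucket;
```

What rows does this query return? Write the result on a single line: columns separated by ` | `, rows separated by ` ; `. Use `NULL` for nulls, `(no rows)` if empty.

cheap | 6 ; pricey | 5

Bucket rows by year < 1981 → 'cheap' else 'pricey'; count each bucket.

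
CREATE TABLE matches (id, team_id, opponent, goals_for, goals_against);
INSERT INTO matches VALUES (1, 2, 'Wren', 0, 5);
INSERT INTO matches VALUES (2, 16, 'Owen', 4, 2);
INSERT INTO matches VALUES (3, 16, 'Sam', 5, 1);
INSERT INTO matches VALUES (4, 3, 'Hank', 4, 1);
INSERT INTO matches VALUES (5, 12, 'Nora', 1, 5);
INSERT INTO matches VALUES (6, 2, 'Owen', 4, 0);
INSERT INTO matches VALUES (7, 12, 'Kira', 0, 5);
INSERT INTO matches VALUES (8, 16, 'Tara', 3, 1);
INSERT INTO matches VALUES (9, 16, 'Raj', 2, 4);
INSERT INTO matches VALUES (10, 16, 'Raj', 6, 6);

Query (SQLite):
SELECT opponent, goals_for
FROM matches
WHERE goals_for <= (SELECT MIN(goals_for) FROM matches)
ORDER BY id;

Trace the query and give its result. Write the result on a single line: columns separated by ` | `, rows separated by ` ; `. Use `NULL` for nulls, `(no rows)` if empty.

Wren | 0 ; Kira | 0

Scalar subquery: MIN(goals_for) over all matches rows = 0.
Keep rows where goals_for <= that value.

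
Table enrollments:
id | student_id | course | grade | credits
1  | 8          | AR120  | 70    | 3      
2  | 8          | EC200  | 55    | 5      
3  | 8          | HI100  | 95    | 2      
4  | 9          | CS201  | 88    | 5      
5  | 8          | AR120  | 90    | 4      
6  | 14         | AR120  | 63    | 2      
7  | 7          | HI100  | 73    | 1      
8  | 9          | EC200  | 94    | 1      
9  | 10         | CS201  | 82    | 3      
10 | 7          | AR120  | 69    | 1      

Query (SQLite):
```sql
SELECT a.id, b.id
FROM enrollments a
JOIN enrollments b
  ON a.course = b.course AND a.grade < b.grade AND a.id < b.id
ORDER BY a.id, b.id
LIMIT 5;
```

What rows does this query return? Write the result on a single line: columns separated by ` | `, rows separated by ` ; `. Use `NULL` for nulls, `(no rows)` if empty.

1 | 5 ; 2 | 8 ; 6 | 10

Pairs (a,b) with same course, a.grade < b.grade, a.id < b.id.
course groups: AR120:{1,5,6,10} CS201:{4,9} EC200:{2,8} HI100:{3,7}
Ordered by (a.id, b.id); first 5.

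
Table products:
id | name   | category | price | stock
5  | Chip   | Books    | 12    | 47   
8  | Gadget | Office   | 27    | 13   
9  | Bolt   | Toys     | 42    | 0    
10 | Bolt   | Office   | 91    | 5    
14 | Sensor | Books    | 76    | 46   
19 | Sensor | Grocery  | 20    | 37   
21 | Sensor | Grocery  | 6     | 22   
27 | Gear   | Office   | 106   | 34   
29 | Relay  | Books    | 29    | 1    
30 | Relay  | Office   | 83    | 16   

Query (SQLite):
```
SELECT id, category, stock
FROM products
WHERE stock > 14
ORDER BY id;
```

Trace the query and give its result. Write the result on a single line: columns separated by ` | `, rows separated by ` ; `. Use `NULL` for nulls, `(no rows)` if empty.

5 | Books | 47 ; 14 | Books | 46 ; 19 | Grocery | 37 ; 21 | Grocery | 22 ; 27 | Office | 34 ; 30 | Office | 16

stock > 14: ids {5, 14, 19, 21, 27, 30}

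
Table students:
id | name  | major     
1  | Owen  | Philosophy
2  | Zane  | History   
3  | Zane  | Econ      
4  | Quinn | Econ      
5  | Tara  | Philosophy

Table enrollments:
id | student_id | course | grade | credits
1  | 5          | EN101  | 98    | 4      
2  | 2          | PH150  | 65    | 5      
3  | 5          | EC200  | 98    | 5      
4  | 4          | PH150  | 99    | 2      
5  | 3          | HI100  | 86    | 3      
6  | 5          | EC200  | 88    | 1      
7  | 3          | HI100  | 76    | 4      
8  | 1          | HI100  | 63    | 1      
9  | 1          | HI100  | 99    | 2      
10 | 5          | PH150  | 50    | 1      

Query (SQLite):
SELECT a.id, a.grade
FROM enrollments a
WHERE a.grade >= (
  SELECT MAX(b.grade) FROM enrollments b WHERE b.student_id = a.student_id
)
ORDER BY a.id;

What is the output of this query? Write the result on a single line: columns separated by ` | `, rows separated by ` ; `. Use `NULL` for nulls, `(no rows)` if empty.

1 | 98 ; 2 | 65 ; 3 | 98 ; 4 | 99 ; 5 | 86 ; 9 | 99

For each enrollments row a, compute MAX(grade) over rows sharing a.student_id.
Keep row a if a.grade >= that per-group MAX.
  student_id=1: MAX(grade) = 99
  student_id=2: MAX(grade) = 65
  student_id=3: MAX(grade) = 86
  student_id=4: MAX(grade) = 99
  student_id=5: MAX(grade) = 98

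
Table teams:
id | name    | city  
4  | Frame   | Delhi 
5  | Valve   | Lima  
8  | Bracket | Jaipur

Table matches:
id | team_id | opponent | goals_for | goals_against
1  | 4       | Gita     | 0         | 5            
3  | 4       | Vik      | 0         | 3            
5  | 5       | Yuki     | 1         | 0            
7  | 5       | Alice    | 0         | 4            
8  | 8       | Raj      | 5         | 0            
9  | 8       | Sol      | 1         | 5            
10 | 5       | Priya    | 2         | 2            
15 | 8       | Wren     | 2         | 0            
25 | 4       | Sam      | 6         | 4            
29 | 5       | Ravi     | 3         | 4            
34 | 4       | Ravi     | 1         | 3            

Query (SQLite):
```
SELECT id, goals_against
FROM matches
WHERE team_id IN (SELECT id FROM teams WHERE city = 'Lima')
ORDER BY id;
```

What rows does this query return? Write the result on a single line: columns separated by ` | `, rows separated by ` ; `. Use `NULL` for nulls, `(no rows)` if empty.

Inner query: teams.id where city = 'Lima'.
Outer: keep matches rows whose team_id is in that set.
Inner query → {5}

5 | 0 ; 7 | 4 ; 10 | 2 ; 29 | 4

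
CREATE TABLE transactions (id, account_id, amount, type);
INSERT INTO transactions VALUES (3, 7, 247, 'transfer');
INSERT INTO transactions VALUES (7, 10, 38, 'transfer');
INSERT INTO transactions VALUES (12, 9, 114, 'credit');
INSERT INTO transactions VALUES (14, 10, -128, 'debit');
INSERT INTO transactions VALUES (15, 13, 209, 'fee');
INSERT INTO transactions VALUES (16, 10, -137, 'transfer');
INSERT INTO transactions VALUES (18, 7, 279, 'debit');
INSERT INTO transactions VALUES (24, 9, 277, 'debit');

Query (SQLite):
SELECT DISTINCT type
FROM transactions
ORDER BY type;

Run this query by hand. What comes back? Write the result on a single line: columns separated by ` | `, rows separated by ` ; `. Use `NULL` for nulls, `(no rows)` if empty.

Collect distinct type values from transactions.

credit ; debit ; fee ; transfer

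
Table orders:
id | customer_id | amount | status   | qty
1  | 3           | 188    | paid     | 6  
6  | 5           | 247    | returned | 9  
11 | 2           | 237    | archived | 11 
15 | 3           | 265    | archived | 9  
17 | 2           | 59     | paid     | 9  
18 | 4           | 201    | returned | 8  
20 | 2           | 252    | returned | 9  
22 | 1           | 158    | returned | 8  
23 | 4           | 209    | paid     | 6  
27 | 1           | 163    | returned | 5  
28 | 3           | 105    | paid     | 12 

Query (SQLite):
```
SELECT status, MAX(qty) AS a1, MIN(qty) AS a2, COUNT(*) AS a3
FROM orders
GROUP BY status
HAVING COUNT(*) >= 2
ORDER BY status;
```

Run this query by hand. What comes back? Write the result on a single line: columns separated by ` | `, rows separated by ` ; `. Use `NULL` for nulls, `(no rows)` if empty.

archived | 11 | 9 | 2 ; paid | 12 | 6 | 4 ; returned | 9 | 5 | 5

Group orders by status.
Per group compute: MAX(qty), MIN(qty), COUNT(*).
HAVING: drop groups with fewer than 2 rows.
  archived: ids {11, 15} → MAX(qty)=11, MIN(qty)=9, COUNT(*)=2
  paid: ids {1, 17, 23, 28} → MAX(qty)=12, MIN(qty)=6, COUNT(*)=4
  returned: ids {6, 18, 20, 22, 27} → MAX(qty)=9, MIN(qty)=5, COUNT(*)=5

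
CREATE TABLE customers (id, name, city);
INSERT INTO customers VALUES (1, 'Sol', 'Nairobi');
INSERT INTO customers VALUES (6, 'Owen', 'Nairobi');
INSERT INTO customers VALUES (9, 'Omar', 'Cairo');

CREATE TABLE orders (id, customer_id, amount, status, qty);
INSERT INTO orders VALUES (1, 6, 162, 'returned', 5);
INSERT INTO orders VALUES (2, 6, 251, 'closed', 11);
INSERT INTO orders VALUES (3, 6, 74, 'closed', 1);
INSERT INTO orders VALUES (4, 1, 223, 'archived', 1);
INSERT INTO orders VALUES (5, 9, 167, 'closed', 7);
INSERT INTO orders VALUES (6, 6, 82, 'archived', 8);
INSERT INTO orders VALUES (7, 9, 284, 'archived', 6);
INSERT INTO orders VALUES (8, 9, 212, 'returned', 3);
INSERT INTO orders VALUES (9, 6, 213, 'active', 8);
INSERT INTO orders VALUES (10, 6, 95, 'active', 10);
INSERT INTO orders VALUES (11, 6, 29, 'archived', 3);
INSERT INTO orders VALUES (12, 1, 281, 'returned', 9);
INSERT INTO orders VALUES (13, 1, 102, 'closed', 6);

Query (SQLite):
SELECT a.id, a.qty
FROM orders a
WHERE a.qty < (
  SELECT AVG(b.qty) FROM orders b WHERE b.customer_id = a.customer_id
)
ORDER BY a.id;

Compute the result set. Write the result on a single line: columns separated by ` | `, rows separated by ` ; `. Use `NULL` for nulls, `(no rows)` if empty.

1 | 5 ; 3 | 1 ; 4 | 1 ; 8 | 3 ; 11 | 3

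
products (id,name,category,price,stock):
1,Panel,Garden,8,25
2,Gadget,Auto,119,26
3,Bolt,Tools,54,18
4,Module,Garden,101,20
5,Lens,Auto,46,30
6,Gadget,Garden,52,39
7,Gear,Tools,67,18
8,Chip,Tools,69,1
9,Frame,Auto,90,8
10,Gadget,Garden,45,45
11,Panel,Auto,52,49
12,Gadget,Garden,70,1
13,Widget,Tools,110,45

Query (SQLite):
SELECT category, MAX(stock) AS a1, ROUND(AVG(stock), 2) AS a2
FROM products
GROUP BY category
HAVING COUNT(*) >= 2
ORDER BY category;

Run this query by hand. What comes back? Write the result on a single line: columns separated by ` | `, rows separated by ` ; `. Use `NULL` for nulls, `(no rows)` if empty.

Auto | 49 | 28.25 ; Garden | 45 | 26 ; Tools | 45 | 20.5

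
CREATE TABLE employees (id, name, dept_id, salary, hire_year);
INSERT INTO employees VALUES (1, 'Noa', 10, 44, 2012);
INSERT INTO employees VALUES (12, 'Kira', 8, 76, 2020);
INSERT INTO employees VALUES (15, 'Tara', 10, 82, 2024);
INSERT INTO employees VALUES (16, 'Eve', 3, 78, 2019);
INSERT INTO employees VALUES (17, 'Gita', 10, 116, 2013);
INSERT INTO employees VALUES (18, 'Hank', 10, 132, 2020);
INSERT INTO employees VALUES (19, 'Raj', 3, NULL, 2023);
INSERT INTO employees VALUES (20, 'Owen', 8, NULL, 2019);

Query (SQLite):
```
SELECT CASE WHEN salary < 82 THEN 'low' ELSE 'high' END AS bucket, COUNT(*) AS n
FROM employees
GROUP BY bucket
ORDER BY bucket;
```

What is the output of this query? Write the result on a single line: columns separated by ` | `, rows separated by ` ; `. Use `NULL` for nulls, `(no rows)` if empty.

Bucket rows by salary < 82 → 'low' else 'high'; count each bucket.
NULL < 82 is unknown, so NULL salary falls into ELSE → 'high'.

high | 5 ; low | 3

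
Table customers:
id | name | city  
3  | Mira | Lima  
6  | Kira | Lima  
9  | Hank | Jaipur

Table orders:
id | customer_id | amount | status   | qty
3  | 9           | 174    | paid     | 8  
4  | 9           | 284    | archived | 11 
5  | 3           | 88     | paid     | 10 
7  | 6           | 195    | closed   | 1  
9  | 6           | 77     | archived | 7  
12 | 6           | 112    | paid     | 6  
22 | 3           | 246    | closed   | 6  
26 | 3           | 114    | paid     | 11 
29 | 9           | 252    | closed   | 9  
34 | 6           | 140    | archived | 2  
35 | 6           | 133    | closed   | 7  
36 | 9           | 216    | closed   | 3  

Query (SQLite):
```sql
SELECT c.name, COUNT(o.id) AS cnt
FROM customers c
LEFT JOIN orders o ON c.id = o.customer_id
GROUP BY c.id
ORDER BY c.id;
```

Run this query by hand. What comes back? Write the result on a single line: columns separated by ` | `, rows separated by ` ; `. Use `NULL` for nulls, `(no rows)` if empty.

Mira | 3 ; Kira | 5 ; Hank | 4

LEFT JOIN keeps every customers row; unmatched ones get NULL for orders columns.
Group by customers.id and compute COUNT(o.id). COUNT(col) of an all-NULL group is 0.
  3: ids {5, 22, 26} → COUNT(o.id)=3
  6: ids {7, 9, 12, 34, 35} → COUNT(o.id)=5
  9: ids {3, 4, 29, 36} → COUNT(o.id)=4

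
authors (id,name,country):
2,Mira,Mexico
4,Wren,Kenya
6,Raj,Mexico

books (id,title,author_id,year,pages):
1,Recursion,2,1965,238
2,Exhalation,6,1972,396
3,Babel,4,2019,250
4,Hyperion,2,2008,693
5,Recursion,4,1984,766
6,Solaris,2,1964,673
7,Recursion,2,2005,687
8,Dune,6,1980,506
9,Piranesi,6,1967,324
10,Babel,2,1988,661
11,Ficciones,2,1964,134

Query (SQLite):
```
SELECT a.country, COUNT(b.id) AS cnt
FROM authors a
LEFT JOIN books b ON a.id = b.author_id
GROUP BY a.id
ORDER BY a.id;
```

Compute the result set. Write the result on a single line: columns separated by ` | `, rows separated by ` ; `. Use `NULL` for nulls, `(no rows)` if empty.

LEFT JOIN keeps every authors row; unmatched ones get NULL for books columns.
Group by authors.id and compute COUNT(b.id). COUNT(col) of an all-NULL group is 0.
  2: ids {1, 4, 6, 7, 10, 11} → COUNT(b.id)=6
  4: ids {3, 5} → COUNT(b.id)=2
  6: ids {2, 8, 9} → COUNT(b.id)=3

Mexico | 6 ; Kenya | 2 ; Mexico | 3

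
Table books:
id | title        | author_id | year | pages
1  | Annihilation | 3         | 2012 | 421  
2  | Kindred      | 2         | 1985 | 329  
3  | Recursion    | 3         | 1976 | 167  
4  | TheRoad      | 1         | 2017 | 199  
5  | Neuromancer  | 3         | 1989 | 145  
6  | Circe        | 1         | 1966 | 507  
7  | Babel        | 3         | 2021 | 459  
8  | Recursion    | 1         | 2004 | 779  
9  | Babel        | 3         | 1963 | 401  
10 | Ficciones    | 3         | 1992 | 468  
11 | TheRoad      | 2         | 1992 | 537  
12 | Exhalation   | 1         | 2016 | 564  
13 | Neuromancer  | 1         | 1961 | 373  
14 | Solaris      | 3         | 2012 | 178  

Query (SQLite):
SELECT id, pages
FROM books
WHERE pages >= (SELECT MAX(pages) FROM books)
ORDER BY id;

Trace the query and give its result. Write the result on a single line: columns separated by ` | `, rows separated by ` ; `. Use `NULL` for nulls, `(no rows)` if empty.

Scalar subquery: MAX(pages) over all books rows = 779.
Keep rows where pages >= that value.

8 | 779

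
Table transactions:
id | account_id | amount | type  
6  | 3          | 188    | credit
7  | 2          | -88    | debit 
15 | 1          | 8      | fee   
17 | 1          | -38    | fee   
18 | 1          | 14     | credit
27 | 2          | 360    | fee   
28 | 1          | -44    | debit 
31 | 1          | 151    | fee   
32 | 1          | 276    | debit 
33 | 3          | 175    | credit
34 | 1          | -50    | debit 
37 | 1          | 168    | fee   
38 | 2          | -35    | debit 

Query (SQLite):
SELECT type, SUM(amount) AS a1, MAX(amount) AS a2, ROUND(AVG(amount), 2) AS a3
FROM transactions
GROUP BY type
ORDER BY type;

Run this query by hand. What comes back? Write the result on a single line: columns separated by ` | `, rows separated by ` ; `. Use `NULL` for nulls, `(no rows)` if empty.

Group transactions by type.
Per group compute: SUM(amount), MAX(amount), ROUND(AVG(amount), 2).
  credit: ids {6, 18, 33} → SUM(amount)=377, MAX(amount)=188, ROUND(AVG(amount), 2)=125.67
  debit: ids {7, 28, 32, 34, 38} → SUM(amount)=59, MAX(amount)=276, ROUND(AVG(amount), 2)=11.8
  fee: ids {15, 17, 27, 31, 37} → SUM(amount)=649, MAX(amount)=360, ROUND(AVG(amount), 2)=129.8

credit | 377 | 188 | 125.67 ; debit | 59 | 276 | 11.8 ; fee | 649 | 360 | 129.8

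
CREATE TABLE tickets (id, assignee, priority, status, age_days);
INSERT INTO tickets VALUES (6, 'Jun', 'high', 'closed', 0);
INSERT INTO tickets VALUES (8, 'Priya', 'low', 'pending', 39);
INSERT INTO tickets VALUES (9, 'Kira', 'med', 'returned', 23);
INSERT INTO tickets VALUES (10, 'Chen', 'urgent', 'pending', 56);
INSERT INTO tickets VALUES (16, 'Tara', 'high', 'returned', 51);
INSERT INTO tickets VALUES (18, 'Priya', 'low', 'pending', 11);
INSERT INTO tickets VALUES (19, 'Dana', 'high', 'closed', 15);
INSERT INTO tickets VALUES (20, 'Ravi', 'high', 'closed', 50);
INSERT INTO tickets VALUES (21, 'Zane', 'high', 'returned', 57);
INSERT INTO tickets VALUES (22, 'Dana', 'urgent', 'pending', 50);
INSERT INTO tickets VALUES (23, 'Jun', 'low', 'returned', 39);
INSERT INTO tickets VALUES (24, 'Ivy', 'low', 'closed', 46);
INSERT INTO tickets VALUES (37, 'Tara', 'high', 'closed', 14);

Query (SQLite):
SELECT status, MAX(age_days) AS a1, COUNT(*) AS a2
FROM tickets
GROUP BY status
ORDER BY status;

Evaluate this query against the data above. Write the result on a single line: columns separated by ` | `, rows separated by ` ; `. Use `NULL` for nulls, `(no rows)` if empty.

Group tickets by status.
Per group compute: MAX(age_days), COUNT(*).
  closed: ids {6, 19, 20, 24, 37} → MAX(age_days)=50, COUNT(*)=5
  pending: ids {8, 10, 18, 22} → MAX(age_days)=56, COUNT(*)=4
  returned: ids {9, 16, 21, 23} → MAX(age_days)=57, COUNT(*)=4

closed | 50 | 5 ; pending | 56 | 4 ; returned | 57 | 4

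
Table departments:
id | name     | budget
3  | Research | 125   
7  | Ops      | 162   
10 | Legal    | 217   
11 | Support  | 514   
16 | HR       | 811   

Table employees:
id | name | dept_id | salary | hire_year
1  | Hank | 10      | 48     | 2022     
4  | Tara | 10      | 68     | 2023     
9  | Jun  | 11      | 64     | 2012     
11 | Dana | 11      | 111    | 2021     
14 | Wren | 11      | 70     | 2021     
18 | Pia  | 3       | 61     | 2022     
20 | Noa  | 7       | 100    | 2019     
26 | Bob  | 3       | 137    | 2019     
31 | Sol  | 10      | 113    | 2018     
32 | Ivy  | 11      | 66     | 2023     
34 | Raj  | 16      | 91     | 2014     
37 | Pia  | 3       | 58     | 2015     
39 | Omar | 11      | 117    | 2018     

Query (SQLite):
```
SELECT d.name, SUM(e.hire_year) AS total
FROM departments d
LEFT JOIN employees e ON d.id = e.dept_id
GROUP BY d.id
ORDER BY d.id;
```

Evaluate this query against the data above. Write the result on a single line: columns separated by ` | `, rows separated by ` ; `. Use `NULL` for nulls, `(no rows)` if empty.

Research | 6056 ; Ops | 2019 ; Legal | 6063 ; Support | 10095 ; HR | 2014

LEFT JOIN keeps every departments row; unmatched ones get NULL for employees columns.
Group by departments.id and compute SUM(e.hire_year). SUM over an all-NULL group is NULL.
  3: ids {18, 26, 37} → SUM(e.hire_year)=6056
  7: ids {20} → SUM(e.hire_year)=2019
  10: ids {1, 4, 31} → SUM(e.hire_year)=6063
  11: ids {9, 11, 14, 32, 39} → SUM(e.hire_year)=10095
  16: ids {34} → SUM(e.hire_year)=2014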